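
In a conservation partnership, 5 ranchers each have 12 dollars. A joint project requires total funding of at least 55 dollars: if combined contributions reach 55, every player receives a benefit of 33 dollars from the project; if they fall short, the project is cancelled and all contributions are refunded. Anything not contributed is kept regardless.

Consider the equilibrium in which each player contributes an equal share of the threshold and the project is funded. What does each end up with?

34 dollars

Equal share of the threshold: 55/5 = 11.
At this profile no one gains by cutting their contribution: any cut drops the total below 55, the project is cancelled, contributions are refunded, and the deviator ends with 12, which is less than 12 − 11 + 33 = 34. Contributing more than 11 just wastes the excess. So contributing exactly 11 is a best response.
Each player's payoff: 12 − 11 + 33 = 34.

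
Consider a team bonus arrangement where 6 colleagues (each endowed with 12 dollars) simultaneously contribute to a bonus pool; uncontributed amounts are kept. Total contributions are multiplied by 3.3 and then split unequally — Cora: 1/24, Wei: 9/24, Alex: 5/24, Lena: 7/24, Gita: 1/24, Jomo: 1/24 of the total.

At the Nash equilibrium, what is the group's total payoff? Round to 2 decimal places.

Player j's private return per contributed unit is 3.3 × (j's share). Contributing is weakly dominant for j when that share is at least 1/3.3 = 0.3030, and contributing 0 is dominant otherwise.
Only Wei (9/24) clears that bar, contributing 12; the remaining 5 contribute 0. Total contributed: 12.
The bonus pool pays out 3.3 × 12 = 39.60 in total (split across the unequal shares, but the aggregate is all that matters for the group sum).
The 5 free-riders keep 12 each, adding 60. Group total = 60 + 39.60 = 99.60.

99.60 dollars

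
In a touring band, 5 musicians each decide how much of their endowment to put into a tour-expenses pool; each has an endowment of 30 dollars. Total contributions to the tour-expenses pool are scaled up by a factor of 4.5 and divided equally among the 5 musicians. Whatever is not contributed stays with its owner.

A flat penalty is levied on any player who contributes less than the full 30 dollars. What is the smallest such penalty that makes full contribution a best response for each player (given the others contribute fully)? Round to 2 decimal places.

3.00 dollars

Given the others contribute fully, the best deviation is to contribute 0 (any partial contribution still incurs the fine and gives up units whose private return 0.9000 is below 1).
Deviating from 30 to 0 saves 30 dollars but forfeits the deviator's share of the drop in the tour-expenses pool: 4.5/5 × 30 = 27.00.
So the deviation gain is 30 − 27.00 = 3.00, and the fine must be at least 3.00 dollars to wipe it out.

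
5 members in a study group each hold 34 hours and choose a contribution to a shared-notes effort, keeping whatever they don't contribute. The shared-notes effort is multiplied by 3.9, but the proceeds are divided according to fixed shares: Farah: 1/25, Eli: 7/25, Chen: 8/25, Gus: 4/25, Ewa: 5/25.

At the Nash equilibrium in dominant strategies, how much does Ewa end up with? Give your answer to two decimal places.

87.04 hours

A player with share s gets back 3.9·s per unit contributed, so full contribution is dominant for anyone with s > 1/3.9 = 0.2564 and zero contribution is dominant for anyone below.
The shares above 0.2564 belong to Eli and Chen, contributing 34 each; the remaining 3 contribute 0. Total contributed: 68.
Ewa keeps 34 and receives 3.9 × 68 × 5/25 = 53.04 from the shared-notes effort, for a payoff of 87.04.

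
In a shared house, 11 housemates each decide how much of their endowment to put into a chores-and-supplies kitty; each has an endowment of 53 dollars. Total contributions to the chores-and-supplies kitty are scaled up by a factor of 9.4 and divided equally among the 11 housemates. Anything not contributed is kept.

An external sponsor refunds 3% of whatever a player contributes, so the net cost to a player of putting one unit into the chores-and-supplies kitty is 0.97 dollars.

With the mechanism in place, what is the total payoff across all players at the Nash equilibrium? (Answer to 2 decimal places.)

583.00 dollars

Even with the mechanism, each unit contributed returns only (9.4/11) / 0.97 = 0.8810 per unit of net cost, so contributing nothing is still dominant.
Everyone keeps their endowment and the group total is 11 × 53 = 583.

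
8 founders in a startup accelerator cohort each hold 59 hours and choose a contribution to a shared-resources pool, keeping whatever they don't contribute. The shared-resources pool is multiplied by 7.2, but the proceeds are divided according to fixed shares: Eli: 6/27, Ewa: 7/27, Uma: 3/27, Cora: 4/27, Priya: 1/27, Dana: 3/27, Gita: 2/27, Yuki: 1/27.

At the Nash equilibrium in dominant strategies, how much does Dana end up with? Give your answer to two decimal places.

Player j's private return per contributed unit is 7.2 × (j's share). Contributing is weakly dominant for j when that share is at least 1/7.2 = 0.1389, and contributing 0 is dominant otherwise.
Eli, Ewa and Cora are above the threshold, contributing 59 each; the remaining 5 contribute 0. Total contributed: 177.
Dana keeps 59 and receives 7.2 × 177 × 3/27 = 141.60 from the shared-resources pool, for a payoff of 200.60.

200.60 hours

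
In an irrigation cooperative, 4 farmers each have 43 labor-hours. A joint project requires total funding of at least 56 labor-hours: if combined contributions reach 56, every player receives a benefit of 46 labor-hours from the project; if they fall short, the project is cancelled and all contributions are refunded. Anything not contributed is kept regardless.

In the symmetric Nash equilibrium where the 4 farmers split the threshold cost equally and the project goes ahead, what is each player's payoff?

75 labor-hours

Equal share of the threshold: 56/4 = 14.
At this profile no one gains by cutting their contribution: any cut drops the total below 56, the project is cancelled, contributions are refunded, and the deviator ends with 43, which is less than 43 − 14 + 46 = 75. Contributing more than 14 just wastes the excess. So contributing exactly 14 is a best response.
Each player's payoff: 43 − 14 + 46 = 75.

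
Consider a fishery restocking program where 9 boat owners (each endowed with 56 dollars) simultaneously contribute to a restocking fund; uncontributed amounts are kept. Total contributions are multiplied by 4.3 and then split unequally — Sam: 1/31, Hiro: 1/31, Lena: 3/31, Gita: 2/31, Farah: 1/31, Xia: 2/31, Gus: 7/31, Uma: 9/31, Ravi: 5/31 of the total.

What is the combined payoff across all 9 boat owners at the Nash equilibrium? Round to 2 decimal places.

688.80 dollars

A player with share s gets back 4.3·s per unit contributed, so full contribution is dominant for anyone with s > 1/4.3 = 0.2326 and zero contribution is dominant for anyone below.
The only share above 0.2326 is Uma's 9/31, contributing 56; the remaining 8 contribute 0. Total contributed: 56.
The restocking fund pays out 4.3 × 56 = 240.80 in total (split across the unequal shares, but the aggregate is all that matters for the group sum).
The 8 free-riders keep 56 each, adding 448. Group total = 448 + 240.80 = 688.80.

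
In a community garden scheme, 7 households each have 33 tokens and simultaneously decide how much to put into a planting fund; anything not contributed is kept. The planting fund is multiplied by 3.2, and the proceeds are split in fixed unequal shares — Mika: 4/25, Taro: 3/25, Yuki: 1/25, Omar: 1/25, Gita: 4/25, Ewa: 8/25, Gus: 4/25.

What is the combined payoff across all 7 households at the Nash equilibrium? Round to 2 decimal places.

For player j, contributing a unit is worthwhile iff 3.2 × (j's share) ≥ 1, i.e. iff j's share is at least 0.3125.
Ewa alone (share 8/25) is above the threshold, contributing 33; the remaining 6 contribute 0. Total contributed: 33.
The planting fund pays out 3.2 × 33 = 105.60 in total (split across the unequal shares, but the aggregate is all that matters for the group sum).
The 6 free-riders keep 33 each, adding 198. Group total = 198 + 105.60 = 303.60.

303.60 tokens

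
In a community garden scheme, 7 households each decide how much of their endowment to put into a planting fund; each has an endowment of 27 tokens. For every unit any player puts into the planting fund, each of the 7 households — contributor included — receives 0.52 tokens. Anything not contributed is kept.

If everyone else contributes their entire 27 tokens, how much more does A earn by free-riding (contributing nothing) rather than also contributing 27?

Switching from a contribution of 27 to 0 lets A keep an extra 27 tokens, but lowers the planting fund by 27, which costs A their own share of that drop: 0.52 × 27 = 14.04.
Net gain = 27 − 14.04 = 12.96. The private return per contributed unit (0.52) is below 1, so free-riding is indeed the best response regardless of what the others do.

12.96 tokens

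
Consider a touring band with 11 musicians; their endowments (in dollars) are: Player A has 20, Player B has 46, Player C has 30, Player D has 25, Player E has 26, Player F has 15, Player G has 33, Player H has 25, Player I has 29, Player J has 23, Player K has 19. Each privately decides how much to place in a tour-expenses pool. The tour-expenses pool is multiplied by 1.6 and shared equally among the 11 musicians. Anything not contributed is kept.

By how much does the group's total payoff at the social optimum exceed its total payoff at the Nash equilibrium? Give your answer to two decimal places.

The private return per contributed unit is 1.6/11 = 0.1455 < 1 for every player regardless of endowment, so the Nash equilibrium is zero contribution and the group total is Σ E_j = 20 + 46 + 30 + 25 + 26 + 15 + 33 + 25 + 29 + 23 + 19 = 291.
Each contributed unit returns 1.600 to the group, so the social optimum is full contribution by everyone: group total = 1.600 × 291 = 465.60.
Efficiency loss = (1.600 − 1) × 291 = 174.60.

174.60 dollars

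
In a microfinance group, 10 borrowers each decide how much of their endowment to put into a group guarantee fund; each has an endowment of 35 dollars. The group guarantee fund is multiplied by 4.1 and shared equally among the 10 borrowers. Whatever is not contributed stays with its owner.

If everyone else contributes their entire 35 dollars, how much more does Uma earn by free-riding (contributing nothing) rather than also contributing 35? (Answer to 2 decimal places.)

20.65 dollars

Switching from a contribution of 35 to 0 lets Uma keep an extra 35 dollars, but lowers the group guarantee fund by 35, which costs Uma their own share of that drop: 4.1/10 × 35 = 14.35.
Net gain = 35 − 14.35 = 20.65. The private return per contributed unit (0.4100) is below 1, so free-riding is indeed the best response regardless of what the others do.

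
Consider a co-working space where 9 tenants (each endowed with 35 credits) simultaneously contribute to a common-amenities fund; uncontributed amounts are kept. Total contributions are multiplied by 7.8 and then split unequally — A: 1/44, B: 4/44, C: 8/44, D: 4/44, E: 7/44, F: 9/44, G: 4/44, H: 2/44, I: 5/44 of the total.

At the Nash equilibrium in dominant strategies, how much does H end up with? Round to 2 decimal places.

A player with share s gets back 7.8·s per unit contributed, so full contribution is dominant for anyone with s > 1/7.8 = 0.1282 and zero contribution is dominant for anyone below.
C, E and F are above the threshold, contributing 35 each; the remaining 6 contribute 0. Total contributed: 105.
H keeps 35 and receives 7.8 × 105 × 2/44 = 37.23 from the common-amenities fund, for a payoff of 72.23.

72.23 credits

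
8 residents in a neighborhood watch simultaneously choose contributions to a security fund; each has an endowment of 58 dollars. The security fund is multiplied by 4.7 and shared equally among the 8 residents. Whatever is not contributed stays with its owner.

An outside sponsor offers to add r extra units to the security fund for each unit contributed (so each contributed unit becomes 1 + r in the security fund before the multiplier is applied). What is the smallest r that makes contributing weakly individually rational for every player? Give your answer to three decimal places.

0.702

With matching at rate r, one contributed unit becomes (1 + r) in the security fund and returns 4.7 × (1 + r) / 8 to the contributor.
Setting this equal to 1: 1 + r = 8/4.7 = 1.7021.
So the minimum matching rate is r = 1.7021 − 1 = 0.702.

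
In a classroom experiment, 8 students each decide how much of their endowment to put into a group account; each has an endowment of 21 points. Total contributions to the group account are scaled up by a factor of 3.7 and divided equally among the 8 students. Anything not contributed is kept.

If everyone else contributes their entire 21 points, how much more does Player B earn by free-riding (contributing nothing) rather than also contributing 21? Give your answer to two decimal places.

11.29 points

Switching from a contribution of 21 to 0 lets Player B keep an extra 21 points, but lowers the group account by 21, which costs Player B their own share of that drop: 3.7/8 × 21 = 9.71.
Net gain = 21 − 9.71 = 11.29. The private return per contributed unit (0.4625) is below 1, so free-riding is indeed the best response regardless of what the others do.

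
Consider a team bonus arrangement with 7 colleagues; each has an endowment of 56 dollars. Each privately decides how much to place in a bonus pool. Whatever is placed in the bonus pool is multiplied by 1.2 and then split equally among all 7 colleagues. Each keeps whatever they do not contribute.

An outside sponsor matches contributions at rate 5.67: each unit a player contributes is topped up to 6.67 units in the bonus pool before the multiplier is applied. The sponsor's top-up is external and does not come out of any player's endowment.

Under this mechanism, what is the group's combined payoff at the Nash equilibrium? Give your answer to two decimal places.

3137.57 dollars

Under the mechanism each unit contributed yields 1.2 × 6.67 / 7 = 1.1434 back to its contributor per unit of net cost, which exceeds 1, making full contribution the dominant choice for everyone.
At the Nash equilibrium everyone contributes 56. Group total payoff = 1.2 × 6.67 × 392 = 3137.57.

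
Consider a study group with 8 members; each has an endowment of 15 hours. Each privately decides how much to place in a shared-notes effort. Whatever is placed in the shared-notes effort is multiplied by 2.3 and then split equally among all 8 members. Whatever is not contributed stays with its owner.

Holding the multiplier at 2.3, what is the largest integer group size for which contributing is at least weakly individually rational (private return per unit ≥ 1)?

2

Private return per unit is 2.3/(group size), which is ≥ 1 whenever the group size is ≤ 2.3.
The largest such integer is 2.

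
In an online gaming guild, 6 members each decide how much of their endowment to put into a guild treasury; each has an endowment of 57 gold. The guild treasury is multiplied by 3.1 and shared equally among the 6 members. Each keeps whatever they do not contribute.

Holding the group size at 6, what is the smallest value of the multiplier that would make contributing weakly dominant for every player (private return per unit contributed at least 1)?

A contributed unit returns (multiplier)/6 to its contributor.
This reaches 1 exactly when the multiplier is 6.

6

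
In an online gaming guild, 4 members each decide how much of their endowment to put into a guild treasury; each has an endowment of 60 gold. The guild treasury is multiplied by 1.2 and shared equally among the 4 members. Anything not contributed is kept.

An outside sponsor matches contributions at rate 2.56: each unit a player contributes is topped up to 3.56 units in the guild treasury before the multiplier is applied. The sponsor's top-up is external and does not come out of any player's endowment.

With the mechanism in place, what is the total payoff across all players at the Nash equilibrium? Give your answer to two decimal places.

1025.28 gold

The effective private return per unit is now 1.2 × 3.56 / 4 = 1.0680 > 1, so every player's dominant strategy flips to full contribution.
At the Nash equilibrium everyone contributes 60. Group total payoff = 1.2 × 3.56 × 240 = 1025.28.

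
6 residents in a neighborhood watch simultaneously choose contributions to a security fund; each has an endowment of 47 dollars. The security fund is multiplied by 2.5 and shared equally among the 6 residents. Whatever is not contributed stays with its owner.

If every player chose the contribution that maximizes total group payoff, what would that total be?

705.00 dollars

Each contributed unit returns 2.500 to the group as a whole (0.4167 to each of 6 players), which exceeds 1, so the social optimum is full contribution: group total = 2.500 × 282 = 705.00.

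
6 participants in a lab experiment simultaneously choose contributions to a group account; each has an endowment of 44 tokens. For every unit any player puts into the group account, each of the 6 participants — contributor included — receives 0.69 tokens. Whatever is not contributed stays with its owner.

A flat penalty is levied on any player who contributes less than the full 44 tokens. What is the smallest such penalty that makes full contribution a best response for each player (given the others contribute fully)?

Given the others contribute fully, the best deviation is to contribute 0 (any partial contribution still incurs the fine and gives up units whose private return 0.69 is below 1).
Deviating from 44 to 0 saves 44 tokens but forfeits the deviator's share of the drop in the group account: 0.69 × 44 = 30.36.
So the deviation gain is 44 − 30.36 = 13.64, and the fine must be at least 13.64 tokens to wipe it out.

13.64 tokens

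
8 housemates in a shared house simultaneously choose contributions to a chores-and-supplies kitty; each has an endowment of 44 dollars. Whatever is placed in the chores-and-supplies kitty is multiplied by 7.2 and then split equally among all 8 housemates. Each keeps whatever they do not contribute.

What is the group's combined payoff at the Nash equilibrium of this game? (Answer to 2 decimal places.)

Each contributed unit returns 7.2/8 = 0.9000 to its contributor — below 1 — so contributing 0 is dominant for every player. At the Nash equilibrium everyone keeps their 44, and the group total is 8 × 44 = 352.

352.00 dollars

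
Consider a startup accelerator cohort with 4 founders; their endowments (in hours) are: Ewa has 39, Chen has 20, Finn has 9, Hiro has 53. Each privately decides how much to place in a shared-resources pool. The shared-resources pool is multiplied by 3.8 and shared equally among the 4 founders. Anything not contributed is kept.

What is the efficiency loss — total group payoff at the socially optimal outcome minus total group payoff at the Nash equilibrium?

338.80 hours

The private return per contributed unit is 3.8/4 = 0.9500 < 1 for every player regardless of endowment, so the Nash equilibrium is zero contribution and the group total is Σ E_j = 39 + 20 + 9 + 53 = 121.
Each contributed unit returns 3.800 to the group, so the social optimum is full contribution by everyone: group total = 3.800 × 121 = 459.80.
Efficiency loss = (3.800 − 1) × 121 = 338.80.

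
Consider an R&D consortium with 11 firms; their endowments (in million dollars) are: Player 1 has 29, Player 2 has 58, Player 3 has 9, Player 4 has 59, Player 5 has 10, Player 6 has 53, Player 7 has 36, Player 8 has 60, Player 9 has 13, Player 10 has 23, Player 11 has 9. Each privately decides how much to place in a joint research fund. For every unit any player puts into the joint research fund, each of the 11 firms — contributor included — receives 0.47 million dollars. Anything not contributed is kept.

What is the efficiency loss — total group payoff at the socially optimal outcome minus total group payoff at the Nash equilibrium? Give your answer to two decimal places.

The private return per contributed unit is 0.47 < 1 for everyone, so the Nash equilibrium is zero contribution and the group total is Σ E_j = 29 + 58 + 9 + 59 + 10 + 53 + 36 + 60 + 13 + 23 + 9 = 359.
Each contributed unit returns 5.170 to the group, so the social optimum is full contribution by everyone: group total = 5.170 × 359 = 1856.03.
Efficiency loss = (5.170 − 1) × 359 = 1497.03.

1497.03 million dollars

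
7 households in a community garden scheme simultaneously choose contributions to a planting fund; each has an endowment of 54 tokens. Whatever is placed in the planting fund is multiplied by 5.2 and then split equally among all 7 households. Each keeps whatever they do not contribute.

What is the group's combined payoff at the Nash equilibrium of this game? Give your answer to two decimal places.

Each contributed unit returns 5.2/7 = 0.7429 to its contributor — below 1 — so contributing 0 is dominant for every player. At the Nash equilibrium everyone keeps their 54, and the group total is 7 × 54 = 378.

378.00 tokens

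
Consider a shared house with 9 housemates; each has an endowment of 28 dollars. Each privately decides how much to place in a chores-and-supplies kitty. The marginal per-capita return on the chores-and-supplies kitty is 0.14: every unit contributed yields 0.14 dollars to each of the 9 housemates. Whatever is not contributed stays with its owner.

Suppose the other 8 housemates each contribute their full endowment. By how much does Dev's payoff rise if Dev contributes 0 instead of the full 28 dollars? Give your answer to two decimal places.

Switching from a contribution of 28 to 0 lets Dev keep an extra 28 dollars, but lowers the chores-and-supplies kitty by 28, which costs Dev their own share of that drop: 0.14 × 28 = 3.92.
Net gain = 28 − 3.92 = 24.08. The private return per contributed unit (0.14) is below 1, so free-riding is indeed the best response regardless of what the others do.

24.08 dollars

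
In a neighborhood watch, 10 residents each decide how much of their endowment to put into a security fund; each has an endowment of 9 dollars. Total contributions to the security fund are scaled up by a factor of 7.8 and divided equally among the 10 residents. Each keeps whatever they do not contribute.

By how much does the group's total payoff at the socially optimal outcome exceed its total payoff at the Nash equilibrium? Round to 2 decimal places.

Each contributed unit returns 7.8/10 = 0.7800 to its contributor — below 1 — so contributing 0 is dominant for every player. At the Nash equilibrium everyone keeps their 9, and the group total is 10 × 9 = 90.
Each contributed unit returns 7.800 to the group as a whole (0.7800 to each of 10 players), which exceeds 1, so the social optimum is full contribution: group total = 7.800 × 90 = 702.00.
Efficiency loss = 702.00 − 90 = 612.00.

612.00 dollars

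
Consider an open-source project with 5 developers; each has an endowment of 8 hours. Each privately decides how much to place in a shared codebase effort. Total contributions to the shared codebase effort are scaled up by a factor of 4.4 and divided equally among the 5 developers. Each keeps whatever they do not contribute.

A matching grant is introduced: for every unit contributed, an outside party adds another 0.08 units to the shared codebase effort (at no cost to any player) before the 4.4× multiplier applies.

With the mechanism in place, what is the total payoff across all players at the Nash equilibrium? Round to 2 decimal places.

The effective private return is 4.4 × 1.08 / 5 = 0.9504, which is still under 1, so the mechanism doesn't change anyone's dominant strategy: zero contribution.
Everyone keeps their endowment and the group total is 5 × 8 = 40.

40.00 hours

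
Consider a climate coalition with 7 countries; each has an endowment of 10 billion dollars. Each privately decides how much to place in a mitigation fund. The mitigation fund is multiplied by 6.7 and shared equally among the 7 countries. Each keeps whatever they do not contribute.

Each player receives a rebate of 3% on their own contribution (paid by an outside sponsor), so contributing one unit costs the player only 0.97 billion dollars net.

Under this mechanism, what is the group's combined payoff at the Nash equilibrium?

Even with the mechanism, each unit contributed returns only (6.7/7) / 0.97 = 0.9867 per unit of net cost, so contributing nothing is still dominant.
Everyone keeps their endowment and the group total is 7 × 10 = 70.

70.00 billion dollars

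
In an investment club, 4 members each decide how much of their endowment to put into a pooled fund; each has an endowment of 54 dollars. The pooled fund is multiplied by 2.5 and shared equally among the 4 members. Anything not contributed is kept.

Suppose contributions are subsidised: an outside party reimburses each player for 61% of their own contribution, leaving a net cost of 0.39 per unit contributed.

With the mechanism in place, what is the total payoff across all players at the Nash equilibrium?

671.76 dollars

The effective private return per unit is now (2.5/4) / 0.39 = 1.6026 > 1, so every player's dominant strategy flips to full contribution.
So the Nash equilibrium is full contribution by all 4; the group earns 4 × (54 × 0.61 + 2.5 × 54) = 671.76.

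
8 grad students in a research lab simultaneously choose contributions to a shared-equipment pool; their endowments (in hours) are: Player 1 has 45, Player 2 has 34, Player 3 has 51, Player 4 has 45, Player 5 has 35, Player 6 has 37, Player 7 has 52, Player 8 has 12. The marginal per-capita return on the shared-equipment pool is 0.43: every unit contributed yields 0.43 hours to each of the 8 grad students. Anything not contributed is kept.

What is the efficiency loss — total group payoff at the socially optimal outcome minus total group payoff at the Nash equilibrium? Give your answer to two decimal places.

758.84 hours

The private return per contributed unit is 0.43 < 1 for everyone, so the Nash equilibrium is zero contribution and the group total is Σ E_j = 45 + 34 + 51 + 45 + 35 + 37 + 52 + 12 = 311.
Each contributed unit returns 3.440 to the group, so the social optimum is full contribution by everyone: group total = 3.440 × 311 = 1069.84.
Efficiency loss = (3.440 − 1) × 311 = 758.84.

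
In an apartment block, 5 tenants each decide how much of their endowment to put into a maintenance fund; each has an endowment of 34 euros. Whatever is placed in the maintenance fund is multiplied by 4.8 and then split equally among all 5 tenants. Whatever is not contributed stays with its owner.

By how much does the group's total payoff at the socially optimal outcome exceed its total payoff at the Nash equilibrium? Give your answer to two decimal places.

Each contributed unit returns 4.8/5 = 0.9600 to its contributor — below 1 — so contributing 0 is dominant for every player. At the Nash equilibrium everyone keeps their 34, and the group total is 5 × 34 = 170.
Each contributed unit returns 4.800 to the group as a whole (0.9600 to each of 5 players), which exceeds 1, so the social optimum is full contribution: group total = 4.800 × 170 = 816.00.
Efficiency loss = 816.00 − 170 = 646.00.

646.00 euros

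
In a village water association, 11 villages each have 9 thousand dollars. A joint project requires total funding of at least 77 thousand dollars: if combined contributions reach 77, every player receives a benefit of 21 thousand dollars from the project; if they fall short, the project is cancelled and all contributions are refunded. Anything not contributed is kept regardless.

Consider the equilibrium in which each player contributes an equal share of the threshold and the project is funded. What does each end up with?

Equal share of the threshold: 77/11 = 7.
At this profile no one gains by cutting their contribution: any cut drops the total below 77, the project is cancelled, contributions are refunded, and the deviator ends with 9, which is less than 9 − 7 + 21 = 23. Contributing more than 7 just wastes the excess. So contributing exactly 7 is a best response.
Each player's payoff: 9 − 7 + 21 = 23.

23 thousand dollars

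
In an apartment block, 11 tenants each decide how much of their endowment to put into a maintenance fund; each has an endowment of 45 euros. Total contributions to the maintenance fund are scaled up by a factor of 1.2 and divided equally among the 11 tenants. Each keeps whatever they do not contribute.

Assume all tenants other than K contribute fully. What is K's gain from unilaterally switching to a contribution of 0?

40.09 euros

Switching from a contribution of 45 to 0 lets K keep an extra 45 euros, but lowers the maintenance fund by 45, which costs K their own share of that drop: 1.2/11 × 45 = 4.91.
Net gain = 45 − 4.91 = 40.09. The private return per contributed unit (0.1091) is below 1, so free-riding is indeed the best response regardless of what the others do.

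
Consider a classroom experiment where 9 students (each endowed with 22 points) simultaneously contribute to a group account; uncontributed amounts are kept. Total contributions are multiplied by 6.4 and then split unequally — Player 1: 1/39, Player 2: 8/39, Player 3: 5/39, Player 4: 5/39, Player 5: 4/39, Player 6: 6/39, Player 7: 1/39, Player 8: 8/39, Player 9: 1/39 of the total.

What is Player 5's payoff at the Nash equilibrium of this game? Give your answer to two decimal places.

For player j, contributing a unit is worthwhile iff 6.4 × (j's share) ≥ 1, i.e. iff j's share is at least 0.1563.
Player 2 and Player 8 are above the threshold, contributing 22 each; the remaining 7 contribute 0. Total contributed: 44.
Player 5 keeps 22 and receives 6.4 × 44 × 4/39 = 28.88 from the group account, for a payoff of 50.88.

50.88 points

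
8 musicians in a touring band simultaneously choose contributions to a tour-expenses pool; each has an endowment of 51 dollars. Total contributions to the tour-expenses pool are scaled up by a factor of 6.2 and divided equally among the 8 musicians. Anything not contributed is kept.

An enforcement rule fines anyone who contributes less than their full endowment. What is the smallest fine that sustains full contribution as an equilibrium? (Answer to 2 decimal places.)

11.48 dollars

Given the others contribute fully, the best deviation is to contribute 0 (any partial contribution still incurs the fine and gives up units whose private return 0.7750 is below 1).
Deviating from 51 to 0 saves 51 dollars but forfeits the deviator's share of the drop in the tour-expenses pool: 6.2/8 × 51 = 39.52.
So the deviation gain is 51 − 39.52 = 11.48, and the fine must be at least 11.48 dollars to wipe it out.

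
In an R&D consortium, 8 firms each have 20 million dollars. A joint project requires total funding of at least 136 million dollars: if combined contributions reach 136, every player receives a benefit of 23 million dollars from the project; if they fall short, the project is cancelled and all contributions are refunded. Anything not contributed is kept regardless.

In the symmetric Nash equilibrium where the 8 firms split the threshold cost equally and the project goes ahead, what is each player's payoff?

Equal share of the threshold: 136/8 = 17.
At this profile no one gains by cutting their contribution: any cut drops the total below 136, the project is cancelled, contributions are refunded, and the deviator ends with 20, which is less than 20 − 17 + 23 = 26. Contributing more than 17 just wastes the excess. So contributing exactly 17 is a best response.
Each player's payoff: 20 − 17 + 23 = 26.

26 million dollars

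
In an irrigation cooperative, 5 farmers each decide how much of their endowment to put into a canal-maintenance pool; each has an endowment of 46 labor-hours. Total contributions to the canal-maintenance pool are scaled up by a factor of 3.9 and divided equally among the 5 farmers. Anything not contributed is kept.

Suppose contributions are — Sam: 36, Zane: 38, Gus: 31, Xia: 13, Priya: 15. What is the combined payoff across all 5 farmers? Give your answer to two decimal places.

Total contributed: 36 + 38 + 31 + 13 + 15 = 133; total kept: 5 × 46 − 133 = 97.
The canal-maintenance pool pays out 3.9 × 133 = 518.70 in aggregate.
Group total = 97 + 518.70 = 615.70.

615.70 labor-hours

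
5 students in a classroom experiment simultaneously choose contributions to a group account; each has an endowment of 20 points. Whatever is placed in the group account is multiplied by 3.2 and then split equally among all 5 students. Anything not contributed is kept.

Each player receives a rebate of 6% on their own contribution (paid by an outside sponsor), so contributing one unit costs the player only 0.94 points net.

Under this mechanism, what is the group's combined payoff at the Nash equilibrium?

Even with the mechanism, each unit contributed returns only (3.2/5) / 0.94 = 0.6809 per unit of net cost, so contributing nothing is still dominant.
At the Nash equilibrium no one contributes; group total payoff = 5 × 20 = 100.

100.00 points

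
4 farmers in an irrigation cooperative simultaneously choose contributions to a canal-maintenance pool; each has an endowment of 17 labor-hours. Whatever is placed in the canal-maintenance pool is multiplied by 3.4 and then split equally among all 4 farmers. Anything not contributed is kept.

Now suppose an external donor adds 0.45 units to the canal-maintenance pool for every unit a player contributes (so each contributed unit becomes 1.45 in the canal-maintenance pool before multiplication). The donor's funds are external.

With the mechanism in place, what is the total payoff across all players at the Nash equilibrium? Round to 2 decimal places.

Under the mechanism each unit contributed yields 3.4 × 1.45 / 4 = 1.2325 back to its contributor per unit of net cost, which exceeds 1, making full contribution the dominant choice for everyone.
At the Nash equilibrium everyone contributes 17. Group total payoff = 3.4 × 1.45 × 68 = 335.24.

335.24 labor-hours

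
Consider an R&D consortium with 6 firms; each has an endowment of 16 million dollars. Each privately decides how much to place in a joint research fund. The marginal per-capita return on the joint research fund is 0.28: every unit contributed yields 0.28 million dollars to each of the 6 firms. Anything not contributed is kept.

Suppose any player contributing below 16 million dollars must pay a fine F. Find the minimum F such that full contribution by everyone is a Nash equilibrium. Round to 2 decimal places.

Given the others contribute fully, the best deviation is to contribute 0 (any partial contribution still incurs the fine and gives up units whose private return 0.28 is below 1).
Deviating from 16 to 0 saves 16 million dollars but forfeits the deviator's share of the drop in the joint research fund: 0.28 × 16 = 4.48.
So the deviation gain is 16 − 4.48 = 11.52, and the fine must be at least 11.52 million dollars to wipe it out.

11.52 million dollars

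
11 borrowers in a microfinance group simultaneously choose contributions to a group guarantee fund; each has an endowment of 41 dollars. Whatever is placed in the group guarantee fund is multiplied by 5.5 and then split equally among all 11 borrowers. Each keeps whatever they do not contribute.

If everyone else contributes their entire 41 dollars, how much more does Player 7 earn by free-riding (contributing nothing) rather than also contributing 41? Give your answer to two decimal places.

20.50 dollars

Switching from a contribution of 41 to 0 lets Player 7 keep an extra 41 dollars, but lowers the group guarantee fund by 41, which costs Player 7 their own share of that drop: 5.5/11 × 41 = 20.50.
Net gain = 41 − 20.50 = 20.50. The private return per contributed unit (0.5000) is below 1, so free-riding is indeed the best response regardless of what the others do.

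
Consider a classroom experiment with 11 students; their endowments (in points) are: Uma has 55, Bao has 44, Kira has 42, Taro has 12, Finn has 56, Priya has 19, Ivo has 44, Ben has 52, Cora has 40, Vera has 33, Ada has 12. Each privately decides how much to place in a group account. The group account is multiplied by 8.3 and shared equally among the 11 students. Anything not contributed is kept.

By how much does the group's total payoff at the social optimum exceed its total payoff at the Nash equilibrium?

The private return per contributed unit is 8.3/11 = 0.7545 < 1 for every player regardless of endowment, so the Nash equilibrium is zero contribution and the group total is Σ E_j = 55 + 44 + 42 + 12 + 56 + 19 + 44 + 52 + 40 + 33 + 12 = 409.
Each contributed unit returns 8.300 to the group, so the social optimum is full contribution by everyone: group total = 8.300 × 409 = 3394.70.
Efficiency loss = (8.300 − 1) × 409 = 2985.70.

2985.70 points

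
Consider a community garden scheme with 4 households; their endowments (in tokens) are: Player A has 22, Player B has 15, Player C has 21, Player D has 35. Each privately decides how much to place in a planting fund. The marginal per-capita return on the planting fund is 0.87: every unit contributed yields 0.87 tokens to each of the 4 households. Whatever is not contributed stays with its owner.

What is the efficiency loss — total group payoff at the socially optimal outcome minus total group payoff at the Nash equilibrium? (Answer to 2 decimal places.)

230.64 tokens

The private return per contributed unit is 0.87 < 1 for everyone, so the Nash equilibrium is zero contribution and the group total is Σ E_j = 22 + 15 + 21 + 35 = 93.
Each contributed unit returns 3.480 to the group, so the social optimum is full contribution by everyone: group total = 3.480 × 93 = 323.64.
Efficiency loss = (3.480 − 1) × 93 = 230.64.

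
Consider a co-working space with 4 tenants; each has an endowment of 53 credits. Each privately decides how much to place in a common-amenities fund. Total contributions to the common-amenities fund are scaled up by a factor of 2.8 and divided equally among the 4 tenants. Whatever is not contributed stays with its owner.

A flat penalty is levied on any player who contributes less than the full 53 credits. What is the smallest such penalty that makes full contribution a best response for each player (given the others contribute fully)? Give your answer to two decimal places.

Given the others contribute fully, the best deviation is to contribute 0 (any partial contribution still incurs the fine and gives up units whose private return 0.7000 is below 1).
Deviating from 53 to 0 saves 53 credits but forfeits the deviator's share of the drop in the common-amenities fund: 2.8/4 × 53 = 37.10.
So the deviation gain is 53 − 37.10 = 15.90, and the fine must be at least 15.90 credits to wipe it out.

15.90 credits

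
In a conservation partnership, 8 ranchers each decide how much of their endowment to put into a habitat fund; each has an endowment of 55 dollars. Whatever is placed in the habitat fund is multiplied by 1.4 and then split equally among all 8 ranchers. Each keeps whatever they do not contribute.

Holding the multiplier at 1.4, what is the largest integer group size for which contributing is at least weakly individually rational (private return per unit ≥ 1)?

1

Private return per unit is 1.4/(group size), which is ≥ 1 whenever the group size is ≤ 1.4.
The largest such integer is 1.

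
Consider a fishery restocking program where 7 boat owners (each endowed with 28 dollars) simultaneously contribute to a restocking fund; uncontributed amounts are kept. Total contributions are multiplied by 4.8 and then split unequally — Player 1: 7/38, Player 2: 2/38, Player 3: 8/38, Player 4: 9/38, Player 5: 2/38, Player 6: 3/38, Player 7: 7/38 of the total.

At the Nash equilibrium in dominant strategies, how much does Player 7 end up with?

A player with share s gets back 4.8·s per unit contributed, so full contribution is dominant for anyone with s > 1/4.8 = 0.2083 and zero contribution is dominant for anyone below.
The shares above 0.2083 belong to Player 3 and Player 4, contributing 28 each; the remaining 5 contribute 0. Total contributed: 56.
Player 7 keeps 28 and receives 4.8 × 56 × 7/38 = 49.52 from the restocking fund, for a payoff of 77.52.

77.52 dollars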